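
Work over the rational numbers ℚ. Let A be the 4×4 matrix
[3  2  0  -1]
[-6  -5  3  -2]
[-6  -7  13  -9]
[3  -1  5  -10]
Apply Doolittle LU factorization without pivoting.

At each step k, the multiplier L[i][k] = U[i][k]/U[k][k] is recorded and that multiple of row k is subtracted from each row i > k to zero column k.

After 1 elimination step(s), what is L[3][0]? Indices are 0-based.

[col 0] pivot 3
  R1 -= -2*R0 → (0, -1, 3, -4)  (L[1][0] := -2)
  R2 -= -2*R0 → (0, -3, 13, -11)  (L[2][0] := -2)
  R3 -= 1*R0 → (0, -3, 5, -9)  (L[3][0] := 1)

L[3][0] = 1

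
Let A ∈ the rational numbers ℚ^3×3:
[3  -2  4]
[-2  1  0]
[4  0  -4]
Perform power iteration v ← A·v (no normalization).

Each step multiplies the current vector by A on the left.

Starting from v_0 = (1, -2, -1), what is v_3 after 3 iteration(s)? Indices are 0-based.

v_0 = (1, -2, -1).
v_1 = A·v_0 = (3, -4, 8).
v_2 = A·v_1 = (49, -10, -20).
v_3 = A·v_2 = (87, -108, 276).

v_3 = (87, -108, 276)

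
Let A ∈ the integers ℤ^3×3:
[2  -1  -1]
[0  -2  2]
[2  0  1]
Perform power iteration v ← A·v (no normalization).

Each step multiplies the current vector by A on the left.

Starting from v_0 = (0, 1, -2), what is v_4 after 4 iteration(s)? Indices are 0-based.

v_4 = (20, 72, 44)

v_0 = (0, 1, -2).
v_1 = A·v_0 = (1, -6, -2).
v_2 = A·v_1 = (10, 8, 0).
v_3 = A·v_2 = (12, -16, 20).
v_4 = A·v_3 = (20, 72, 44).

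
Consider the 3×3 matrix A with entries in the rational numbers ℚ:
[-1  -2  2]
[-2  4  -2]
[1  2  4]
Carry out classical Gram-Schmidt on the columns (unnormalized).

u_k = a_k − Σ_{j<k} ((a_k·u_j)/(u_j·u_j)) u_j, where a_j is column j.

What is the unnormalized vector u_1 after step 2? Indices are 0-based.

u_1 = (-8/3, 8/3, 8/3)

Step 1: u_0 = a_0 = (-1, -2, 1).
Step 2: u_1 = a_1 − (-2/3)·u_0 = (-8/3, 8/3, 8/3).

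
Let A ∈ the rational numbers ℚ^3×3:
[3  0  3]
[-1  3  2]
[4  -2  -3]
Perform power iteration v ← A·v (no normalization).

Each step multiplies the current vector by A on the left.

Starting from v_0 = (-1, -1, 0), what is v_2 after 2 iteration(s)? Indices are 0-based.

v_0 = (-1, -1, 0).
v_1 = A·v_0 = (-3, -2, -2).
v_2 = A·v_1 = (-15, -7, -2).

v_2 = (-15, -7, -2)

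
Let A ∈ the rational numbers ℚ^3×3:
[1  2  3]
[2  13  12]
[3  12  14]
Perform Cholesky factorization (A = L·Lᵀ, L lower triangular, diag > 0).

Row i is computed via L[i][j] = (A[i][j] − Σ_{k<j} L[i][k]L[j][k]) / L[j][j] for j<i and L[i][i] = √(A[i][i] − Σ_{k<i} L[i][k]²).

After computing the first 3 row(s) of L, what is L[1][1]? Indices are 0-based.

Step 1: L[0][0] = √(1) = 1.
  L[1][0] = (2) / L[0][0] = 2.
Step 2: L[1][1] = √(9) = 3.
  L[2][0] = (3) / L[0][0] = 3.
  L[2][1] = (6) / L[1][1] = 2.
Step 3: L[2][2] = √(1) = 1.

L[1][1] = 3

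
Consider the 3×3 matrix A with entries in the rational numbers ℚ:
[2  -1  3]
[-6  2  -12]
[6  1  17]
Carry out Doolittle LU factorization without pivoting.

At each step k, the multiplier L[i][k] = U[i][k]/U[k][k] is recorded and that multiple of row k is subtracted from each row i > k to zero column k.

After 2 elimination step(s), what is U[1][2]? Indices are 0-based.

Step 1: pivot at (0,0) is 2.
  row1 ← row1 − (-3)·row0  ⇒  L[1][0]=-3, U row1=(0, -1, -3)
  row2 ← row2 − (3)·row0  ⇒  L[2][0]=3, U row2=(0, 4, 8)
Step 2: pivot at (1,1) is -1.
  row2 ← row2 − (-4)·row1  ⇒  L[2][1]=-4, U row2=(0, 0, -4)

U[1][2] = -3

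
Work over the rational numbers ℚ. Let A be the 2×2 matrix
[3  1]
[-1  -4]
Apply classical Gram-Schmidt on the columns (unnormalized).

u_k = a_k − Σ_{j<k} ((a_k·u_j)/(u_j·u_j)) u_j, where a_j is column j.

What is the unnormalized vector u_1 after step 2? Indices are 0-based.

u_1 = (-11/10, -33/10)

Step 1: u_0 = a_0 = (3, -1).
Step 2: u_1 = a_1 − (7/10)·u_0 = (-11/10, -33/10).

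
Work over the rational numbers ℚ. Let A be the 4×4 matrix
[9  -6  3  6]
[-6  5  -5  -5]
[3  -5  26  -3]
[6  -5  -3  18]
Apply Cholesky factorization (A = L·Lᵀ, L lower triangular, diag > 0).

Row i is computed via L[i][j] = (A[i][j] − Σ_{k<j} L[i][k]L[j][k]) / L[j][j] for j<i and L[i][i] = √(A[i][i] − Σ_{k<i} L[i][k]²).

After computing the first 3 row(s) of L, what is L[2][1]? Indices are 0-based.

L[2][1] = -3

Step 1: L[0][0] = √(9) = 3.
  L[1][0] = (-6) / L[0][0] = -2.
Step 2: L[1][1] = √(1) = 1.
  L[2][0] = (3) / L[0][0] = 1.
  L[2][1] = (-3) / L[1][1] = -3.
Step 3: L[2][2] = √(16) = 4.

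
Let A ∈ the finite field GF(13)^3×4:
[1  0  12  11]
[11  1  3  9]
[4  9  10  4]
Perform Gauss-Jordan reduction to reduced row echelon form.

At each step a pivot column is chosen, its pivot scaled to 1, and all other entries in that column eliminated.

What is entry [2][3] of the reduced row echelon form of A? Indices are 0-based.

pivot(0,0)=1: scale R0 → (1, 0, 12, 11)
  clear (1,0): R1 −= (11)R0 → (0, 1, 1, 5)
  clear (2,0): R2 −= (4)R0 → (0, 9, 1, 12)
pivot(1,1)=1: scale R1 → (0, 1, 1, 5)
  clear (2,1): R2 −= (9)R1 → (0, 0, 5, 6)
pivot(2,2)=5: scale R2 → (0, 0, 1, 9)
  clear (0,2): R0 −= (12)R2 → (1, 0, 0, 7)
  clear (1,2): R1 −= (1)R2 → (0, 1, 0, 9)

M[2][3] = 9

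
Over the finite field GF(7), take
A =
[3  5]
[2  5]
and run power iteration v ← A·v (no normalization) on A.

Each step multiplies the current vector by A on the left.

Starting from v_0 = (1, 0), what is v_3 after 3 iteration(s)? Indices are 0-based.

v_3 = (4, 6)

v_0 = (1, 0).
v_1 = A·v_0 = (3, 2).
v_2 = A·v_1 = (5, 2).
v_3 = A·v_2 = (4, 6).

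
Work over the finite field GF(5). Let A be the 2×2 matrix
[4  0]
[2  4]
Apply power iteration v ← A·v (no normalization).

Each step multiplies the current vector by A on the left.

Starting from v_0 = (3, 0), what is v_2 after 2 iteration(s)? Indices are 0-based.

v_2 = (3, 3)

v_0 = (3, 0).
v_1 = A·v_0 = (2, 1).
v_2 = A·v_1 = (3, 3).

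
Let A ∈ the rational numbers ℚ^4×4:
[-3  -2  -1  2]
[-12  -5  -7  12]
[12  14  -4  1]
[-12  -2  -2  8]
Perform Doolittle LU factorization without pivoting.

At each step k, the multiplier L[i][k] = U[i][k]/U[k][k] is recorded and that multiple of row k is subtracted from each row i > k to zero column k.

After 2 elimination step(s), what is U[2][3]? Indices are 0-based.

U[2][3] = 1

k=0: U[0][0]=-3
  eliminate (1,0): mult=4, new row 1: (0, 3, -3, 4); set L[1][0]=4
  eliminate (2,0): mult=-4, new row 2: (0, 6, -8, 9); set L[2][0]=-4
  eliminate (3,0): mult=4, new row 3: (0, 6, 2, 0); set L[3][0]=4
k=1: U[1][1]=3
  eliminate (2,1): mult=2, new row 2: (0, 0, -2, 1); set L[2][1]=2
  eliminate (3,1): mult=2, new row 3: (0, 0, 8, -8); set L[3][1]=2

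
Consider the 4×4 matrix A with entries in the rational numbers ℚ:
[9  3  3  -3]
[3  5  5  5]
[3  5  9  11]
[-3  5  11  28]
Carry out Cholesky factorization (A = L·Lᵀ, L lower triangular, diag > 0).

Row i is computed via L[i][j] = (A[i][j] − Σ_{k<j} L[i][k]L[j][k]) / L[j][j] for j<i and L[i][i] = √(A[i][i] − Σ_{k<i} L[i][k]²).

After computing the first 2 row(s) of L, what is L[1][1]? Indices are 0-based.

L[1][1] = 2

Step 1: L[0][0] = √(9) = 3.
  L[1][0] = (3) / L[0][0] = 1.
Step 2: L[1][1] = √(4) = 2.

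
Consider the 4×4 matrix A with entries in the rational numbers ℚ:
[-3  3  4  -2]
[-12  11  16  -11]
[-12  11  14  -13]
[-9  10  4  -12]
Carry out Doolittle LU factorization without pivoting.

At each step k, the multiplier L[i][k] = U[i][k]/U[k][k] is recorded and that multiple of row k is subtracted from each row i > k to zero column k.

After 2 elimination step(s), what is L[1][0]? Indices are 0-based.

k=0: U[0][0]=-3
  eliminate (1,0): mult=4, new row 1: (0, -1, 0, -3); set L[1][0]=4
  eliminate (2,0): mult=4, new row 2: (0, -1, -2, -5); set L[2][0]=4
  eliminate (3,0): mult=3, new row 3: (0, 1, -8, -6); set L[3][0]=3
k=1: U[1][1]=-1
  eliminate (2,1): mult=1, new row 2: (0, 0, -2, -2); set L[2][1]=1
  eliminate (3,1): mult=-1, new row 3: (0, 0, -8, -9); set L[3][1]=-1

L[1][0] = 4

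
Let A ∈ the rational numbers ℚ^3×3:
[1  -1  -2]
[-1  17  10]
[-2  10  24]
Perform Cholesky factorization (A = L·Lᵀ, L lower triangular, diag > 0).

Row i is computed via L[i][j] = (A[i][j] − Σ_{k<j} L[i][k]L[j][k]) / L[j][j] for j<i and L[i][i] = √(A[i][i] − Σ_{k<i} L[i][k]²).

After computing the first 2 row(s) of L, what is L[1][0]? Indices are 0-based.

L[1][0] = -1

Step 1: L[0][0] = √(1) = 1.
  L[1][0] = (-1) / L[0][0] = -1.
Step 2: L[1][1] = √(16) = 4.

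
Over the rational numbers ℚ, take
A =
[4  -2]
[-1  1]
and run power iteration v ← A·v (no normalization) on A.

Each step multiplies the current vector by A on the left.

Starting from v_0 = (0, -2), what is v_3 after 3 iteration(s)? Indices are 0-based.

v_3 = (92, -26)

v_0 = (0, -2).
v_1 = A·v_0 = (4, -2).
v_2 = A·v_1 = (20, -6).
v_3 = A·v_2 = (92, -26).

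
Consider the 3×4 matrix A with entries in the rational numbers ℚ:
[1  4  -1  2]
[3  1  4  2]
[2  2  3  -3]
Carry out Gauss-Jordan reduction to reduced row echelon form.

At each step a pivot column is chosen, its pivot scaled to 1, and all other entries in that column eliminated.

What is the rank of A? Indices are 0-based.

[1] R0 /= 1  ⇒  (1, 4, -1, 2)
     R1 -= 3·R0  ⇒  (0, -11, 7, -4)
     R2 -= 2·R0  ⇒  (0, -6, 5, -7)
[2] R1 /= -11  ⇒  (0, 1, -7/11, 4/11)
     R0 -= 4·R1  ⇒  (1, 0, 17/11, 6/11)
     R2 -= -6·R1  ⇒  (0, 0, 13/11, -53/11)
[3] R2 /= 13/11  ⇒  (0, 0, 1, -53/13)
     R0 -= 17/11·R2  ⇒  (1, 0, 0, 89/13)
     R1 -= -7/11·R2  ⇒  (0, 1, 0, -29/13)

rank = 3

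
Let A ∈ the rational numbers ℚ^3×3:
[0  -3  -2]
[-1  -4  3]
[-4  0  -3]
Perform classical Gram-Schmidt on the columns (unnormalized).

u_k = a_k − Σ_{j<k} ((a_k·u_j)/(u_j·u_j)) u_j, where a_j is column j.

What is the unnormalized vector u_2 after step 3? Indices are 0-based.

Step 1: u_0 = a_0 = (0, -1, -4).
Step 2: u_1 = a_1 − (4/17)·u_0 = (-3, -64/17, 16/17).
Step 3: u_2 = a_2 − (9/17)·u_0 − (-138/409)·u_1 = (-1232/409, 924/409, -231/409).

u_2 = (-1232/409, 924/409, -231/409)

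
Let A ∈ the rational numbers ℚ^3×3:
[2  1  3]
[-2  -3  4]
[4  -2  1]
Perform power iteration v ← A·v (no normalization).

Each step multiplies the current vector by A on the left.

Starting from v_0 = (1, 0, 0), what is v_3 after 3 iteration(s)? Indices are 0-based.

v_3 = (94, -18, 36)

v_0 = (1, 0, 0).
v_1 = A·v_0 = (2, -2, 4).
v_2 = A·v_1 = (14, 18, 16).
v_3 = A·v_2 = (94, -18, 36).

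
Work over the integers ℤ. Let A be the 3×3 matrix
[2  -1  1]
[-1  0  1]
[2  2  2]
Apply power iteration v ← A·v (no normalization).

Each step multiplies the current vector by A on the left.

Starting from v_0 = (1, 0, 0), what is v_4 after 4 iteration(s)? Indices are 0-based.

v_0 = (1, 0, 0).
v_1 = A·v_0 = (2, -1, 2).
v_2 = A·v_1 = (7, 0, 6).
v_3 = A·v_2 = (20, -1, 26).
v_4 = A·v_3 = (67, 6, 90).

v_4 = (67, 6, 90)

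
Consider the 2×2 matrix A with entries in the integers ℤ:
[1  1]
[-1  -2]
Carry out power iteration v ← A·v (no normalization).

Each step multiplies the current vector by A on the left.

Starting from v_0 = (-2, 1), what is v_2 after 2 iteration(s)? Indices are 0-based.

v_2 = (-1, 1)

v_0 = (-2, 1).
v_1 = A·v_0 = (-1, 0).
v_2 = A·v_1 = (-1, 1).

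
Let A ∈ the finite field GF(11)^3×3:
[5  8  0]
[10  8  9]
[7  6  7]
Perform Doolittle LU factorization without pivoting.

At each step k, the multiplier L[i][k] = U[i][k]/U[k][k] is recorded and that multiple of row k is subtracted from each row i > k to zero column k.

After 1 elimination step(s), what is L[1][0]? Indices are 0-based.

L[1][0] = 2

k=0: U[0][0]=5
  eliminate (1,0): mult=2, new row 1: (0, 3, 9); set L[1][0]=2
  eliminate (2,0): mult=8, new row 2: (0, 8, 7); set L[2][0]=8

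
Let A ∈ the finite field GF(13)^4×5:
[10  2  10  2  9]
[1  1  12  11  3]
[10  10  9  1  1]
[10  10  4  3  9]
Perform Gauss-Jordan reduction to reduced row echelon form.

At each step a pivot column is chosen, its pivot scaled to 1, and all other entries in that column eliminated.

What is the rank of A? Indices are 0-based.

rank = 4

step 1: normalize row 0 (÷10) = (1, 8, 1, 8, 10)
  row 1: subtract 1×row0 = (0, 6, 11, 3, 6)
  row 2: subtract 10×row0 = (0, 8, 12, 12, 5)
  row 3: subtract 10×row0 = (0, 8, 7, 1, 0)
step 2: normalize row 1 (÷6) = (0, 1, 4, 7, 1)
  row 0: subtract 8×row1 = (1, 0, 8, 4, 2)
  row 2: subtract 8×row1 = (0, 0, 6, 8, 10)
  row 3: subtract 8×row1 = (0, 0, 1, 10, 5)
step 3: normalize row 2 (÷6) = (0, 0, 1, 10, 6)
  row 0: subtract 8×row2 = (1, 0, 0, 2, 6)
  row 1: subtract 4×row2 = (0, 1, 0, 6, 3)
  row 3: subtract 1×row2 = (0, 0, 0, 0, 12)
skip col 3 (zero from row 3)
step 4: normalize row 3 (÷12) = (0, 0, 0, 0, 1)
  row 0: subtract 6×row3 = (1, 0, 0, 2, 0)
  row 1: subtract 3×row3 = (0, 1, 0, 6, 0)
  row 2: subtract 6×row3 = (0, 0, 1, 10, 0)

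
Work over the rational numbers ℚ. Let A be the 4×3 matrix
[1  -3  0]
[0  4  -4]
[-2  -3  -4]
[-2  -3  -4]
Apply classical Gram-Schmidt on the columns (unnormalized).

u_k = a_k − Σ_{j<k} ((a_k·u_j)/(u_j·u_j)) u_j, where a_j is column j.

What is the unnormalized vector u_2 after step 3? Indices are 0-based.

u_2 = (-416/153, -52/17, -104/153, -104/153)

Step 1: u_0 = a_0 = (1, 0, -2, -2).
Step 2: u_1 = a_1 − (1)·u_0 = (-4, 4, -1, -1).
Step 3: u_2 = a_2 − (16/9)·u_0 − (-4/17)·u_1 = (-416/153, -52/17, -104/153, -104/153).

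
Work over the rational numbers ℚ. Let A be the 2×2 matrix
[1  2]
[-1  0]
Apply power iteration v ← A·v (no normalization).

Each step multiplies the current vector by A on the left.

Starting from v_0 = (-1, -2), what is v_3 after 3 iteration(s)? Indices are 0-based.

v_3 = (7, 3)

v_0 = (-1, -2).
v_1 = A·v_0 = (-5, 1).
v_2 = A·v_1 = (-3, 5).
v_3 = A·v_2 = (7, 3).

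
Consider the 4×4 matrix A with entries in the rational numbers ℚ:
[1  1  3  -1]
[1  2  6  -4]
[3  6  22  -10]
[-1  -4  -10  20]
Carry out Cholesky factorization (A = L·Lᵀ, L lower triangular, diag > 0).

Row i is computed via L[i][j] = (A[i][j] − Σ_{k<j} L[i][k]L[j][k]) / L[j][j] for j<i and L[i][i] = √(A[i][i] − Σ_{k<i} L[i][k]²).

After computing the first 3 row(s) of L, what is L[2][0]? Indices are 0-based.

L[2][0] = 3

Step 1: L[0][0] = √(1) = 1.
  L[1][0] = (1) / L[0][0] = 1.
Step 2: L[1][1] = √(1) = 1.
  L[2][0] = (3) / L[0][0] = 3.
  L[2][1] = (3) / L[1][1] = 3.
Step 3: L[2][2] = √(4) = 2.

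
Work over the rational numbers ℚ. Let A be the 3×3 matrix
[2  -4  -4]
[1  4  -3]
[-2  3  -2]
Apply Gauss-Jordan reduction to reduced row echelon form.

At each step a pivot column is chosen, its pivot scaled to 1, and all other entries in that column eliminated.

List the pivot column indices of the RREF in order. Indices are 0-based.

step 1: normalize row 0 (÷2) = (1, -2, -2)
  row 1: subtract 1×row0 = (0, 6, -1)
  row 2: subtract -2×row0 = (0, -1, -6)
step 2: normalize row 1 (÷6) = (0, 1, -1/6)
  row 0: subtract -2×row1 = (1, 0, -7/3)
  row 2: subtract -1×row1 = (0, 0, -37/6)
step 3: normalize row 2 (÷-37/6) = (0, 0, 1)
  row 0: subtract -7/3×row2 = (1, 0, 0)
  row 1: subtract -1/6×row2 = (0, 1, 0)

pivot columns: 0, 1, 2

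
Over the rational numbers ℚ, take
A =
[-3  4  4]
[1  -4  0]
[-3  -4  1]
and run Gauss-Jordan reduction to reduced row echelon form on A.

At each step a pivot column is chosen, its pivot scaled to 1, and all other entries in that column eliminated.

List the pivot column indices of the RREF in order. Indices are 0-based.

pivot columns: 0, 1, 2

[1] R0 /= -3  ⇒  (1, -4/3, -4/3)
     R1 -= 1·R0  ⇒  (0, -8/3, 4/3)
     R2 -= -3·R0  ⇒  (0, -8, -3)
[2] R1 /= -8/3  ⇒  (0, 1, -1/2)
     R0 -= -4/3·R1  ⇒  (1, 0, -2)
     R2 -= -8·R1  ⇒  (0, 0, -7)
[3] R2 /= -7  ⇒  (0, 0, 1)
     R0 -= -2·R2  ⇒  (1, 0, 0)
     R1 -= -1/2·R2  ⇒  (0, 1, 0)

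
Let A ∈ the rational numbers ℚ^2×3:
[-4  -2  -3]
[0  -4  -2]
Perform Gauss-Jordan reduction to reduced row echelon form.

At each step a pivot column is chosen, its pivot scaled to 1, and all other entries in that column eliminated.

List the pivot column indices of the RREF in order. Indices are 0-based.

pivot(0,0)=-4: scale R0 → (1, 1/2, 3/4)
pivot(1,1)=-4: scale R1 → (0, 1, 1/2)
  clear (0,1): R0 −= (1/2)R1 → (1, 0, 1/2)

pivot columns: 0, 1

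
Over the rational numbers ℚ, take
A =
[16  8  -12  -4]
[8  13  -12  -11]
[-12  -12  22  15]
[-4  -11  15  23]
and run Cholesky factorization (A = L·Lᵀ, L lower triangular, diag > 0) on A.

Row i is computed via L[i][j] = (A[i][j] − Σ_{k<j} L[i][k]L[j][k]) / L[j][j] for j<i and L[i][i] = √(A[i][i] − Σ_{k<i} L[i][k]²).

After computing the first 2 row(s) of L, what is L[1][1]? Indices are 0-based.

Step 1: L[0][0] = √(16) = 4.
  L[1][0] = (8) / L[0][0] = 2.
Step 2: L[1][1] = √(9) = 3.

L[1][1] = 3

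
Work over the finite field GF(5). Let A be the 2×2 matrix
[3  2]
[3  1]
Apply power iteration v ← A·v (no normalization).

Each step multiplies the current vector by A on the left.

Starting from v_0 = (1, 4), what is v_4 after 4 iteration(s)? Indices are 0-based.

v_0 = (1, 4).
v_1 = A·v_0 = (1, 2).
v_2 = A·v_1 = (2, 0).
v_3 = A·v_2 = (1, 1).
v_4 = A·v_3 = (0, 4).

v_4 = (0, 4)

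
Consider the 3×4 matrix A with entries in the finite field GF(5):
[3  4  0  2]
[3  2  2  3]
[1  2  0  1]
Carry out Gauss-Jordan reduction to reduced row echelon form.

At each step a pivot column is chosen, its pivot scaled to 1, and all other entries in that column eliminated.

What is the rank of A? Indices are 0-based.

[1] R0 /= 3  ⇒  (1, 3, 0, 4)
     R1 -= 3·R0  ⇒  (0, 3, 2, 1)
     R2 -= 1·R0  ⇒  (0, 4, 0, 2)
[2] R1 /= 3  ⇒  (0, 1, 4, 2)
     R0 -= 3·R1  ⇒  (1, 0, 3, 3)
     R2 -= 4·R1  ⇒  (0, 0, 4, 4)
[3] R2 /= 4  ⇒  (0, 0, 1, 1)
     R0 -= 3·R2  ⇒  (1, 0, 0, 0)
     R1 -= 4·R2  ⇒  (0, 1, 0, 3)

rank = 3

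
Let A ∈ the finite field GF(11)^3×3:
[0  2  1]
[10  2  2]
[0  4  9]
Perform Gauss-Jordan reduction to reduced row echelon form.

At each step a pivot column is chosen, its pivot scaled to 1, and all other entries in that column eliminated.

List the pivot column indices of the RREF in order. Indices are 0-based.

pivot(0,0): swap R0↔R1
pivot(0,0)=10: scale R0 → (1, 9, 9)
pivot(1,1)=2: scale R1 → (0, 1, 6)
  clear (0,1): R0 −= (9)R1 → (1, 0, 10)
  clear (2,1): R2 −= (4)R1 → (0, 0, 7)
pivot(2,2)=7: scale R2 → (0, 0, 1)
  clear (0,2): R0 −= (10)R2 → (1, 0, 0)
  clear (1,2): R1 −= (6)R2 → (0, 1, 0)

pivot columns: 0, 1, 2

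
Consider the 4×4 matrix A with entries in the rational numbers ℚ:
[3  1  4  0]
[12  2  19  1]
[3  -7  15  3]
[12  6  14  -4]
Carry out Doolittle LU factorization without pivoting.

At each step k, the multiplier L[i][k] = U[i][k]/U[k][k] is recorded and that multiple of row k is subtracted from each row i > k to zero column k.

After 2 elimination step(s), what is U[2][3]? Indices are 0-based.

Step 1: pivot at (0,0) is 3.
  row1 ← row1 − (4)·row0  ⇒  L[1][0]=4, U row1=(0, -2, 3, 1)
  row2 ← row2 − (1)·row0  ⇒  L[2][0]=1, U row2=(0, -8, 11, 3)
  row3 ← row3 − (4)·row0  ⇒  L[3][0]=4, U row3=(0, 2, -2, -4)
Step 2: pivot at (1,1) is -2.
  row2 ← row2 − (4)·row1  ⇒  L[2][1]=4, U row2=(0, 0, -1, -1)
  row3 ← row3 − (-1)·row1  ⇒  L[3][1]=-1, U row3=(0, 0, 1, -3)

U[2][3] = -1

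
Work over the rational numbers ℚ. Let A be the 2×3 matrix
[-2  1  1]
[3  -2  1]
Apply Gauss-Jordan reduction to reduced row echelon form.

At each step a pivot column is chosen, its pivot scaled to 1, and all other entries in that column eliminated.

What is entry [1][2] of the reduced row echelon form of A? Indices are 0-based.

pivot(0,0)=-2: scale R0 → (1, -1/2, -1/2)
  clear (1,0): R1 −= (3)R0 → (0, -1/2, 5/2)
pivot(1,1)=-1/2: scale R1 → (0, 1, -5)
  clear (0,1): R0 −= (-1/2)R1 → (1, 0, -3)

M[1][2] = -5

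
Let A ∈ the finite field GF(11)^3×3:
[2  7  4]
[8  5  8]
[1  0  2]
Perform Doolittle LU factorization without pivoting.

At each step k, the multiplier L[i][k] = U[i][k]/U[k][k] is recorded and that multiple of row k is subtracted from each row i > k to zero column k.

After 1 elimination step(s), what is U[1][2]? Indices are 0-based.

U[1][2] = 3

[col 0] pivot 2
  R1 -= 4*R0 → (0, 10, 3)  (L[1][0] := 4)
  R2 -= 6*R0 → (0, 2, 0)  (L[2][0] := 6)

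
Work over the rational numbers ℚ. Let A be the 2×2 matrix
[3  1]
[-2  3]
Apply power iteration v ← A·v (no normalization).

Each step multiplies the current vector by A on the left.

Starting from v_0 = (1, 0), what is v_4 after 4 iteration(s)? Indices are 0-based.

v_0 = (1, 0).
v_1 = A·v_0 = (3, -2).
v_2 = A·v_1 = (7, -12).
v_3 = A·v_2 = (9, -50).
v_4 = A·v_3 = (-23, -168).

v_4 = (-23, -168)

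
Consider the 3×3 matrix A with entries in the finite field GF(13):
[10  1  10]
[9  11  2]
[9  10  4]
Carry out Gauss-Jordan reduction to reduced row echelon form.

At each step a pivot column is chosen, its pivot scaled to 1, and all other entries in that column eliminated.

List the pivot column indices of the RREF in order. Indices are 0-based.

pivot(0,0)=10: scale R0 → (1, 4, 1)
  clear (1,0): R1 −= (9)R0 → (0, 1, 6)
  clear (2,0): R2 −= (9)R0 → (0, 0, 8)
pivot(1,1)=1: scale R1 → (0, 1, 6)
  clear (0,1): R0 −= (4)R1 → (1, 0, 3)
pivot(2,2)=8: scale R2 → (0, 0, 1)
  clear (0,2): R0 −= (3)R2 → (1, 0, 0)
  clear (1,2): R1 −= (6)R2 → (0, 1, 0)

pivot columns: 0, 1, 2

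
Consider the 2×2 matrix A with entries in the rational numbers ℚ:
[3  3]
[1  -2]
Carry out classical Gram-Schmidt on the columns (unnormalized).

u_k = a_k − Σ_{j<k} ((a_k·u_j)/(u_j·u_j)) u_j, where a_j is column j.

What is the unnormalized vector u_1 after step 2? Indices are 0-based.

u_1 = (9/10, -27/10)

Step 1: u_0 = a_0 = (3, 1).
Step 2: u_1 = a_1 − (7/10)·u_0 = (9/10, -27/10).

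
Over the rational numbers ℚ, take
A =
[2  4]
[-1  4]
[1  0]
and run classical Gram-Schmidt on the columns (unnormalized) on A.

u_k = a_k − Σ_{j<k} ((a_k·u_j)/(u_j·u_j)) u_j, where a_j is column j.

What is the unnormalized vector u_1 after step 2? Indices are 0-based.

Step 1: u_0 = a_0 = (2, -1, 1).
Step 2: u_1 = a_1 − (2/3)·u_0 = (8/3, 14/3, -2/3).

u_1 = (8/3, 14/3, -2/3)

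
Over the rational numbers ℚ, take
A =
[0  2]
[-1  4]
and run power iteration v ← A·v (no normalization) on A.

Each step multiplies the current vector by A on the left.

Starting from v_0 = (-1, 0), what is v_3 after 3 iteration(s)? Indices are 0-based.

v_0 = (-1, 0).
v_1 = A·v_0 = (0, 1).
v_2 = A·v_1 = (2, 4).
v_3 = A·v_2 = (8, 14).

v_3 = (8, 14)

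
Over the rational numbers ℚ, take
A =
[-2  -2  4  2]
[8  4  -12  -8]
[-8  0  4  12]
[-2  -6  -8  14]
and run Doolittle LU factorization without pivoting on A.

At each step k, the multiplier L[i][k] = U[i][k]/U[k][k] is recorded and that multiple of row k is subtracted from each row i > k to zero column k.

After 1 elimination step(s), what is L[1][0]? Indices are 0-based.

[col 0] pivot -2
  R1 -= -4*R0 → (0, -4, 4, 0)  (L[1][0] := -4)
  R2 -= 4*R0 → (0, 8, -12, 4)  (L[2][0] := 4)
  R3 -= 1*R0 → (0, -4, -12, 12)  (L[3][0] := 1)

L[1][0] = -4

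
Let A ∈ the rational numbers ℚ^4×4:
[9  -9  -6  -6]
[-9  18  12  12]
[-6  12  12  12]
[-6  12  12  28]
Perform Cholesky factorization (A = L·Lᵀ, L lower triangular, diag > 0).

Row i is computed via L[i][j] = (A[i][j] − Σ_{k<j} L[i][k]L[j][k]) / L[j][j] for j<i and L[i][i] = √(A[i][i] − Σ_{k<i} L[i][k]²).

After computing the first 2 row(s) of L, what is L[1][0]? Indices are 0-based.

L[1][0] = -3

Step 1: L[0][0] = √(9) = 3.
  L[1][0] = (-9) / L[0][0] = -3.
Step 2: L[1][1] = √(9) = 3.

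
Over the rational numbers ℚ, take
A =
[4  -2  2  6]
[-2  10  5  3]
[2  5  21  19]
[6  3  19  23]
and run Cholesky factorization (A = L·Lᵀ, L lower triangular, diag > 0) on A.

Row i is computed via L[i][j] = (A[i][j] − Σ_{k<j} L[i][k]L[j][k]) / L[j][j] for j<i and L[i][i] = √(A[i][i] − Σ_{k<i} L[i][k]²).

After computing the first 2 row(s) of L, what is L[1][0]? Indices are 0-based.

L[1][0] = -1

Step 1: L[0][0] = √(4) = 2.
  L[1][0] = (-2) / L[0][0] = -1.
Step 2: L[1][1] = √(9) = 3.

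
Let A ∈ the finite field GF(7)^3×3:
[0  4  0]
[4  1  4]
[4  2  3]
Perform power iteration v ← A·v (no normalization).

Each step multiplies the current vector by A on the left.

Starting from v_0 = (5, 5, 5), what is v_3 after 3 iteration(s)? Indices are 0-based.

v_0 = (5, 5, 5).
v_1 = A·v_0 = (6, 3, 3).
v_2 = A·v_1 = (5, 4, 4).
v_3 = A·v_2 = (2, 5, 5).

v_3 = (2, 5, 5)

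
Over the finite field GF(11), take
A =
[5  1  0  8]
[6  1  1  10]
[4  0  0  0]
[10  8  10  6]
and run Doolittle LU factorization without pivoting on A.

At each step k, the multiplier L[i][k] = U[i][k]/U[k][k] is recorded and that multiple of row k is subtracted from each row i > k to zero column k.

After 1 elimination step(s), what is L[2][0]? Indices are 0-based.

L[2][0] = 3

k=0: U[0][0]=5
  eliminate (1,0): mult=10, new row 1: (0, 2, 1, 7); set L[1][0]=10
  eliminate (2,0): mult=3, new row 2: (0, 8, 0, 9); set L[2][0]=3
  eliminate (3,0): mult=2, new row 3: (0, 6, 10, 1); set L[3][0]=2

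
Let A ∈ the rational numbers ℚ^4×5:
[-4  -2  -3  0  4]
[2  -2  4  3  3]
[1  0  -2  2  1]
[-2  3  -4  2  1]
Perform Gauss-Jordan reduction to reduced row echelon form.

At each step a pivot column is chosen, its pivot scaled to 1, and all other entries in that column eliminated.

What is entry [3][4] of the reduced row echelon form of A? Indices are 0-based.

pivot(0,0)=-4: scale R0 → (1, 1/2, 3/4, 0, -1)
  clear (1,0): R1 −= (2)R0 → (0, -3, 5/2, 3, 5)
  clear (2,0): R2 −= (1)R0 → (0, -1/2, -11/4, 2, 2)
  clear (3,0): R3 −= (-2)R0 → (0, 4, -5/2, 2, -1)
pivot(1,1)=-3: scale R1 → (0, 1, -5/6, -1, -5/3)
  clear (0,1): R0 −= (1/2)R1 → (1, 0, 7/6, 1/2, -1/6)
  clear (2,1): R2 −= (-1/2)R1 → (0, 0, -19/6, 3/2, 7/6)
  clear (3,1): R3 −= (4)R1 → (0, 0, 5/6, 6, 17/3)
pivot(2,2)=-19/6: scale R2 → (0, 0, 1, -9/19, -7/19)
  clear (0,2): R0 −= (7/6)R2 → (1, 0, 0, 20/19, 5/19)
  clear (1,2): R1 −= (-5/6)R2 → (0, 1, 0, -53/38, -75/38)
  clear (3,2): R3 −= (5/6)R2 → (0, 0, 0, 243/38, 227/38)
pivot(3,3)=243/38: scale R3 → (0, 0, 0, 1, 227/243)
  clear (0,3): R0 −= (20/19)R3 → (1, 0, 0, 0, -175/243)
  clear (1,3): R1 −= (-53/38)R3 → (0, 1, 0, 0, -163/243)
  clear (2,3): R2 −= (-9/19)R3 → (0, 0, 1, 0, 2/27)

M[3][4] = 227/243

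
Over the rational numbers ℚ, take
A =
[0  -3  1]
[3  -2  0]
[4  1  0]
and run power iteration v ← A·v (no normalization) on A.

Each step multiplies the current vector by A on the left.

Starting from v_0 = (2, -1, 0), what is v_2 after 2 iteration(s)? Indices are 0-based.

v_0 = (2, -1, 0).
v_1 = A·v_0 = (3, 8, 7).
v_2 = A·v_1 = (-17, -7, 20).

v_2 = (-17, -7, 20)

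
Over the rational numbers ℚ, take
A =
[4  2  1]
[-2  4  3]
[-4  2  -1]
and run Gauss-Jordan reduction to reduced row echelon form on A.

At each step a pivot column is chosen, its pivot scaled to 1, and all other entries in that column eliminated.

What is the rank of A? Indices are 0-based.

step 1: normalize row 0 (÷4) = (1, 1/2, 1/4)
  row 1: subtract -2×row0 = (0, 5, 7/2)
  row 2: subtract -4×row0 = (0, 4, 0)
step 2: normalize row 1 (÷5) = (0, 1, 7/10)
  row 0: subtract 1/2×row1 = (1, 0, -1/10)
  row 2: subtract 4×row1 = (0, 0, -14/5)
step 3: normalize row 2 (÷-14/5) = (0, 0, 1)
  row 0: subtract -1/10×row2 = (1, 0, 0)
  row 1: subtract 7/10×row2 = (0, 1, 0)

rank = 3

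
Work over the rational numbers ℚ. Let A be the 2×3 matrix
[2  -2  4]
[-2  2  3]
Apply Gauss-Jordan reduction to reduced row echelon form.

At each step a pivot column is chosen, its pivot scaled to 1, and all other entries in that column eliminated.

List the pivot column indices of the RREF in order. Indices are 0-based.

step 1: normalize row 0 (÷2) = (1, -1, 2)
  row 1: subtract -2×row0 = (0, 0, 7)
skip col 1 (zero from row 1)
step 2: normalize row 1 (÷7) = (0, 0, 1)
  row 0: subtract 2×row1 = (1, -1, 0)

pivot columns: 0, 2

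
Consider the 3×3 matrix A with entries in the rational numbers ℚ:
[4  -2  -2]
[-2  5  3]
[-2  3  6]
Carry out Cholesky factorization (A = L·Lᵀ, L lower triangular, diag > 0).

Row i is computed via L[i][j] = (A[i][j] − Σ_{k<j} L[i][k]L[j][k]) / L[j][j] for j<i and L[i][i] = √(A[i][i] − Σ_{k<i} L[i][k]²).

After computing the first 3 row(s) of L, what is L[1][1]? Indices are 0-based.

L[1][1] = 2

Step 1: L[0][0] = √(4) = 2.
  L[1][0] = (-2) / L[0][0] = -1.
Step 2: L[1][1] = √(4) = 2.
  L[2][0] = (-2) / L[0][0] = -1.
  L[2][1] = (2) / L[1][1] = 1.
Step 3: L[2][2] = √(4) = 2.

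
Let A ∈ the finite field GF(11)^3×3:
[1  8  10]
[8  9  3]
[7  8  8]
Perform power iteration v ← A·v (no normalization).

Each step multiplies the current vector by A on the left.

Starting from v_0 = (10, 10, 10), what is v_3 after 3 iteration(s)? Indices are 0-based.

v_0 = (10, 10, 10).
v_1 = A·v_0 = (3, 2, 10).
v_2 = A·v_1 = (9, 6, 7).
v_3 = A·v_2 = (6, 4, 2).

v_3 = (6, 4, 2)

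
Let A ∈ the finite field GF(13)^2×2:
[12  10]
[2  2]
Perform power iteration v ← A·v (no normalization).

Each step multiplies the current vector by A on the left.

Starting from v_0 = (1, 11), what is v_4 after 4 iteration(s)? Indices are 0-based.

v_0 = (1, 11).
v_1 = A·v_0 = (5, 11).
v_2 = A·v_1 = (1, 6).
v_3 = A·v_2 = (7, 1).
v_4 = A·v_3 = (3, 3).

v_4 = (3, 3)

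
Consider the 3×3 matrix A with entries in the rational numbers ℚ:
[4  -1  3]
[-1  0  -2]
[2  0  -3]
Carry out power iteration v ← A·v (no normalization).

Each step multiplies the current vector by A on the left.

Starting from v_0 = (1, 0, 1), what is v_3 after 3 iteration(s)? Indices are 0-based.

v_0 = (1, 0, 1).
v_1 = A·v_0 = (7, -3, -1).
v_2 = A·v_1 = (28, -5, 17).
v_3 = A·v_2 = (168, -62, 5).

v_3 = (168, -62, 5)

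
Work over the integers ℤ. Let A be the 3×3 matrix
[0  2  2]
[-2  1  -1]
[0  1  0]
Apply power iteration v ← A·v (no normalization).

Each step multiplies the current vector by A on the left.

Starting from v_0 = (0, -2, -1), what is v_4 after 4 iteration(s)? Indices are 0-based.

v_0 = (0, -2, -1).
v_1 = A·v_0 = (-6, -1, -2).
v_2 = A·v_1 = (-6, 13, -1).
v_3 = A·v_2 = (24, 26, 13).
v_4 = A·v_3 = (78, -35, 26).

v_4 = (78, -35, 26)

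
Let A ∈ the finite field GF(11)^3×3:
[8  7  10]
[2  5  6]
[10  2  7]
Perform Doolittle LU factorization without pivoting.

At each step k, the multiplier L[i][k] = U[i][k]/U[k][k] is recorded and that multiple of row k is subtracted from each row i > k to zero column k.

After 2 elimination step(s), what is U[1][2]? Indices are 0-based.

U[1][2] = 9

Step 1: pivot at (0,0) is 8.
  row1 ← row1 − (3)·row0  ⇒  L[1][0]=3, U row1=(0, 6, 9)
  row2 ← row2 − (4)·row0  ⇒  L[2][0]=4, U row2=(0, 7, 0)
Step 2: pivot at (1,1) is 6.
  row2 ← row2 − (3)·row1  ⇒  L[2][1]=3, U row2=(0, 0, 6)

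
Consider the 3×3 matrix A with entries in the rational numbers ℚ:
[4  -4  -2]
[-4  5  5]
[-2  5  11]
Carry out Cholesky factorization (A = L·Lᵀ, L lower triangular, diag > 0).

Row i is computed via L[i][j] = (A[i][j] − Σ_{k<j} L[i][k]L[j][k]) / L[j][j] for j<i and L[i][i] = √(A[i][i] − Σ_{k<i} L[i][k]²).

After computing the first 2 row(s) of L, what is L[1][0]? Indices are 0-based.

Step 1: L[0][0] = √(4) = 2.
  L[1][0] = (-4) / L[0][0] = -2.
Step 2: L[1][1] = √(1) = 1.

L[1][0] = -2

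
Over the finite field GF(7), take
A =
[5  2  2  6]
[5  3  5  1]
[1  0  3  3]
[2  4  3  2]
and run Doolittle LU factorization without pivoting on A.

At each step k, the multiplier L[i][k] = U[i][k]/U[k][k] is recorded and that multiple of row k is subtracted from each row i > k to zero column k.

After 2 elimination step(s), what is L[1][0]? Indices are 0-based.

[col 0] pivot 5
  R1 -= 1*R0 → (0, 1, 3, 2)  (L[1][0] := 1)
  R2 -= 3*R0 → (0, 1, 4, 6)  (L[2][0] := 3)
  R3 -= 6*R0 → (0, 6, 5, 1)  (L[3][0] := 6)
[col 1] pivot 1
  R2 -= 1*R1 → (0, 0, 1, 4)  (L[2][1] := 1)
  R3 -= 6*R1 → (0, 0, 1, 3)  (L[3][1] := 6)

L[1][0] = 1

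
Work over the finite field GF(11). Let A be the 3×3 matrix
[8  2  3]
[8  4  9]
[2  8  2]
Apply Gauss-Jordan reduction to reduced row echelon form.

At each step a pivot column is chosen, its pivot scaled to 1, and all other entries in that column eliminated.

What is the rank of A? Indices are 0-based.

pivot(0,0)=8: scale R0 → (1, 3, 10)
  clear (1,0): R1 −= (8)R0 → (0, 2, 6)
  clear (2,0): R2 −= (2)R0 → (0, 2, 4)
pivot(1,1)=2: scale R1 → (0, 1, 3)
  clear (0,1): R0 −= (3)R1 → (1, 0, 1)
  clear (2,1): R2 −= (2)R1 → (0, 0, 9)
pivot(2,2)=9: scale R2 → (0, 0, 1)
  clear (0,2): R0 −= (1)R2 → (1, 0, 0)
  clear (1,2): R1 −= (3)R2 → (0, 1, 0)

rank = 3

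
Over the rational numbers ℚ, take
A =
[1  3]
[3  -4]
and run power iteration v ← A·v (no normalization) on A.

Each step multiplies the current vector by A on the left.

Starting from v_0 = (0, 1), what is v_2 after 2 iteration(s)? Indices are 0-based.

v_0 = (0, 1).
v_1 = A·v_0 = (3, -4).
v_2 = A·v_1 = (-9, 25).

v_2 = (-9, 25)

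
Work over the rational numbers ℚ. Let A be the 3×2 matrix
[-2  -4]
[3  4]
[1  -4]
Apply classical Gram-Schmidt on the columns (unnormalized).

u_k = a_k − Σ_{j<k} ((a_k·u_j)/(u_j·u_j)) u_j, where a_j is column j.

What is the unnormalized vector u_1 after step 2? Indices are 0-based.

u_1 = (-12/7, 4/7, -36/7)

Step 1: u_0 = a_0 = (-2, 3, 1).
Step 2: u_1 = a_1 − (8/7)·u_0 = (-12/7, 4/7, -36/7).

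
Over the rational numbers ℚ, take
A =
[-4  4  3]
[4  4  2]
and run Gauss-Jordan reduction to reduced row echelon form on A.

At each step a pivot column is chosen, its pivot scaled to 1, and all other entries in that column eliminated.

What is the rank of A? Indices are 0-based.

pivot(0,0)=-4: scale R0 → (1, -1, -3/4)
  clear (1,0): R1 −= (4)R0 → (0, 8, 5)
pivot(1,1)=8: scale R1 → (0, 1, 5/8)
  clear (0,1): R0 −= (-1)R1 → (1, 0, -1/8)

rank = 2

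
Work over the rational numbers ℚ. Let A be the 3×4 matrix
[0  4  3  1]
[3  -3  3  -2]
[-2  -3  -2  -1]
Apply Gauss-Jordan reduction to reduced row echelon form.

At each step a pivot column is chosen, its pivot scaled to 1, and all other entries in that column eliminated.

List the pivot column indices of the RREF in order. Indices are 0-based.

pivot columns: 0, 1, 2

pivot(0,0): swap R0↔R1
pivot(0,0)=3: scale R0 → (1, -1, 1, -2/3)
  clear (2,0): R2 −= (-2)R0 → (0, -5, 0, -7/3)
pivot(1,1)=4: scale R1 → (0, 1, 3/4, 1/4)
  clear (0,1): R0 −= (-1)R1 → (1, 0, 7/4, -5/12)
  clear (2,1): R2 −= (-5)R1 → (0, 0, 15/4, -13/12)
pivot(2,2)=15/4: scale R2 → (0, 0, 1, -13/45)
  clear (0,2): R0 −= (7/4)R2 → (1, 0, 0, 4/45)
  clear (1,2): R1 −= (3/4)R2 → (0, 1, 0, 7/15)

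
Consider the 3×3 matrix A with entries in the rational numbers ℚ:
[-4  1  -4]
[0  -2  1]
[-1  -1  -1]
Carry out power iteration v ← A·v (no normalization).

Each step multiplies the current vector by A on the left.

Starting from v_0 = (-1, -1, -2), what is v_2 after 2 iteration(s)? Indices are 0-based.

v_2 = (-60, 4, -15)

v_0 = (-1, -1, -2).
v_1 = A·v_0 = (11, 0, 4).
v_2 = A·v_1 = (-60, 4, -15).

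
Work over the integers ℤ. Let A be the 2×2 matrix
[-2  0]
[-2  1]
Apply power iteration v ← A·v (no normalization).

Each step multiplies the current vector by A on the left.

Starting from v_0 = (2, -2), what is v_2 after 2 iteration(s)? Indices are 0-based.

v_0 = (2, -2).
v_1 = A·v_0 = (-4, -6).
v_2 = A·v_1 = (8, 2).

v_2 = (8, 2)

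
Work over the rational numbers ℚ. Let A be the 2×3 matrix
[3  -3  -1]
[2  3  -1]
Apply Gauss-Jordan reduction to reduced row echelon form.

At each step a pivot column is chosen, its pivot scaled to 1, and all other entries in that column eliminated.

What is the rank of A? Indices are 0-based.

step 1: normalize row 0 (÷3) = (1, -1, -1/3)
  row 1: subtract 2×row0 = (0, 5, -1/3)
step 2: normalize row 1 (÷5) = (0, 1, -1/15)
  row 0: subtract -1×row1 = (1, 0, -2/5)

rank = 2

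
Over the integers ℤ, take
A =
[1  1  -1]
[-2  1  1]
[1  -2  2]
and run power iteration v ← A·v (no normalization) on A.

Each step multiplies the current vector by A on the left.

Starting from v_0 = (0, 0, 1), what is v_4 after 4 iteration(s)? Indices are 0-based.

v_4 = (22, -4, -38)

v_0 = (0, 0, 1).
v_1 = A·v_0 = (-1, 1, 2).
v_2 = A·v_1 = (-2, 5, 1).
v_3 = A·v_2 = (2, 10, -10).
v_4 = A·v_3 = (22, -4, -38).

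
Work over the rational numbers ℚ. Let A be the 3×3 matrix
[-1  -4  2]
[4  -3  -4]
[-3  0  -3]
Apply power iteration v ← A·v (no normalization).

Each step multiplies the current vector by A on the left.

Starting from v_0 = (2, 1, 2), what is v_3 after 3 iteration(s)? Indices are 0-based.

v_3 = (-102, -355, -96)

v_0 = (2, 1, 2).
v_1 = A·v_0 = (-2, -3, -12).
v_2 = A·v_1 = (-10, 49, 42).
v_3 = A·v_2 = (-102, -355, -96).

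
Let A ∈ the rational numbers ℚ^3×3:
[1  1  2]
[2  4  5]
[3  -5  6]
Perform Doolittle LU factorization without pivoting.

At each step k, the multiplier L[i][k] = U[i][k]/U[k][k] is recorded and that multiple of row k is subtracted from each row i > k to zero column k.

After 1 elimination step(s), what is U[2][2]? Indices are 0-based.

[col 0] pivot 1
  R1 -= 2*R0 → (0, 2, 1)  (L[1][0] := 2)
  R2 -= 3*R0 → (0, -8, 0)  (L[2][0] := 3)

U[2][2] = 0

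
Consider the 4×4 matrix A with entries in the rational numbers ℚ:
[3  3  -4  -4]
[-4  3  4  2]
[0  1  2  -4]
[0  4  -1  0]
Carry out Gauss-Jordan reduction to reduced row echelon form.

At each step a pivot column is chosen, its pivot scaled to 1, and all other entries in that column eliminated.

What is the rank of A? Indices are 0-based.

[1] R0 /= 3  ⇒  (1, 1, -4/3, -4/3)
     R1 -= -4·R0  ⇒  (0, 7, -4/3, -10/3)
[2] R1 /= 7  ⇒  (0, 1, -4/21, -10/21)
     R0 -= 1·R1  ⇒  (1, 0, -8/7, -6/7)
     R2 -= 1·R1  ⇒  (0, 0, 46/21, -74/21)
     R3 -= 4·R1  ⇒  (0, 0, -5/21, 40/21)
[3] R2 /= 46/21  ⇒  (0, 0, 1, -37/23)
     R0 -= -8/7·R2  ⇒  (1, 0, 0, -62/23)
     R1 -= -4/21·R2  ⇒  (0, 1, 0, -18/23)
     R3 -= -5/21·R2  ⇒  (0, 0, 0, 35/23)
[4] R3 /= 35/23  ⇒  (0, 0, 0, 1)
     R0 -= -62/23·R3  ⇒  (1, 0, 0, 0)
     R1 -= -18/23·R3  ⇒  (0, 1, 0, 0)
     R2 -= -37/23·R3  ⇒  (0, 0, 1, 0)

rank = 4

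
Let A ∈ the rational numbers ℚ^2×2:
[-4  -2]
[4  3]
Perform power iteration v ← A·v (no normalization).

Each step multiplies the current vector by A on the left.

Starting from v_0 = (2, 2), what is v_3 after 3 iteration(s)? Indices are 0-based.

v_0 = (2, 2).
v_1 = A·v_0 = (-12, 14).
v_2 = A·v_1 = (20, -6).
v_3 = A·v_2 = (-68, 62).

v_3 = (-68, 62)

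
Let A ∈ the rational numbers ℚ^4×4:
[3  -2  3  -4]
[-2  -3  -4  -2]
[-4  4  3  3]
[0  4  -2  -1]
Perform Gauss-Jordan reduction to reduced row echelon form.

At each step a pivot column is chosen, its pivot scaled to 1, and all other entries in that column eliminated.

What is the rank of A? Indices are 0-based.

step 1: normalize row 0 (÷3) = (1, -2/3, 1, -4/3)
  row 1: subtract -2×row0 = (0, -13/3, -2, -14/3)
  row 2: subtract -4×row0 = (0, 4/3, 7, -7/3)
step 2: normalize row 1 (÷-13/3) = (0, 1, 6/13, 14/13)
  row 0: subtract -2/3×row1 = (1, 0, 17/13, -8/13)
  row 2: subtract 4/3×row1 = (0, 0, 83/13, -49/13)
  row 3: subtract 4×row1 = (0, 0, -50/13, -69/13)
step 3: normalize row 2 (÷83/13) = (0, 0, 1, -49/83)
  row 0: subtract 17/13×row2 = (1, 0, 0, 13/83)
  row 1: subtract 6/13×row2 = (0, 1, 0, 112/83)
  row 3: subtract -50/13×row2 = (0, 0, 0, -629/83)
step 4: normalize row 3 (÷-629/83) = (0, 0, 0, 1)
  row 0: subtract 13/83×row3 = (1, 0, 0, 0)
  row 1: subtract 112/83×row3 = (0, 1, 0, 0)
  row 2: subtract -49/83×row3 = (0, 0, 1, 0)

rank = 4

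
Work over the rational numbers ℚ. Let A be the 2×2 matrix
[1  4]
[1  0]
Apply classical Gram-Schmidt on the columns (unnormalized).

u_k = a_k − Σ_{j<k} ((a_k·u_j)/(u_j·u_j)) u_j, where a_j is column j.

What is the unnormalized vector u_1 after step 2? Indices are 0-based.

Step 1: u_0 = a_0 = (1, 1).
Step 2: u_1 = a_1 − (2)·u_0 = (2, -2).

u_1 = (2, -2)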